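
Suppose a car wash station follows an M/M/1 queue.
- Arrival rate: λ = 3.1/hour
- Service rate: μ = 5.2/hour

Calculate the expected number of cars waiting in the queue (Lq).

ρ = λ/μ = 3.1/5.2 = 0.5962
For M/M/1: Lq = λ²/(μ(μ-λ))
Lq = 9.61/(5.2 × 2.10)
Lq = 0.8800 cars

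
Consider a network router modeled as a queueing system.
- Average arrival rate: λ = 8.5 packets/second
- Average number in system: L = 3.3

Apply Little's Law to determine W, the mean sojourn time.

Little's Law: L = λW, so W = L/λ
W = 3.3/8.5 = 0.3882 seconds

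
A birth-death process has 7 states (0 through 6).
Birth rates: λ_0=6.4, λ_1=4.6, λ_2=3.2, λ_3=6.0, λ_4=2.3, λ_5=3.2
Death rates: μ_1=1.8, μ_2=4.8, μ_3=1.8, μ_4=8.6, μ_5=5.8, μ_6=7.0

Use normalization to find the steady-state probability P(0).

Ratios P(n)/P(0) = (λ₀···λₙ₋₁)/(μ₁···μₙ):
P(1)/P(0) = (6.4)/(1.8) = 3.55556
P(2)/P(0) = (6.4×4.6)/(1.8×4.8) = 3.40741
P(3)/P(0) = (6.4×4.6×3.2)/(1.8×4.8×1.8) = 6.05761
P(4)/P(0) = (6.4×4.6×3.2×6.0)/(1.8×4.8×1.8×8.6) = 4.22624
P(5)/P(0) = (6.4×4.6×3.2×6.0×2.3)/(1.8×4.8×1.8×8.6×5.8) = 1.67592
P(6)/P(0) = (6.4×4.6×3.2×6.0×2.3×3.2)/(1.8×4.8×1.8×8.6×5.8×7.0) = 0.766136

Normalization: ∑ P(n) = 1
P(0) × (1.00000 + 3.55556 + 3.40741 + 6.05761 + 4.22624 + 1.67592 + 0.766136) = 1
P(0) × 20.6889 = 1
P(0) = 1/20.6889 = 0.04834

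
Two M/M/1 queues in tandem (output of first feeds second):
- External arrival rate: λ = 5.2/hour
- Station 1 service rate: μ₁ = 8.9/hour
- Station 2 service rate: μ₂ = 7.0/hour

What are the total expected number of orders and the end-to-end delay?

By Jackson's theorem, each station behaves as independent M/M/1.
Station 1: ρ₁ = 5.2/8.9 = 0.5843, L₁ = ρ₁/(1-ρ₁) = λ/(μ₁-λ) = 5.2/3.70 = 1.4054
Station 2: ρ₂ = 5.2/7.0 = 0.7429, L₂ = ρ₂/(1-ρ₂) = λ/(μ₂-λ) = 5.2/1.80 = 2.8889
Total: L = L₁ + L₂ = 1.4054 + 2.8889 = 4.2943
W = L/λ = 4.2943/5.2 = 0.8258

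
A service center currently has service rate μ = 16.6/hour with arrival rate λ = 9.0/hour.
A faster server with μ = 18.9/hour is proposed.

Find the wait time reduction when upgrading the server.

System 1: ρ₁ = 9.0/16.6 = 0.5422, W₁ = 1/(16.6-9.0) = 0.13158
System 2: ρ₂ = 9.0/18.9 = 0.4762, W₂ = 1/(18.9-9.0) = 0.10101
Improvement: (W₁-W₂)/W₁ = (0.13158-0.10101)/0.13158 = 23.23%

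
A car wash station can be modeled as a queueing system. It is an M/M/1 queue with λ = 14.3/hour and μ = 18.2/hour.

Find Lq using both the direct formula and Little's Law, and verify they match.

Method 1 (direct): Lq = λ²/(μ(μ-λ)) = 204.49/(18.2 × 3.90) = 2.8810

Method 2 (Little's Law):
W = 1/(μ-λ) = 1/3.90 = 0.25641
Wq = W - 1/μ = 0.25641 - 0.054945 = 0.20147
Lq = λWq = 14.3 × 0.20147 = 2.8810 ✔ (matches Method 1)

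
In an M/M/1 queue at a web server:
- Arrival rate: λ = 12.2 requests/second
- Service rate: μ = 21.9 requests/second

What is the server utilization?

Server utilization: ρ = λ/μ
ρ = 12.2/21.9 = 0.5571
The server is busy 55.71% of the time.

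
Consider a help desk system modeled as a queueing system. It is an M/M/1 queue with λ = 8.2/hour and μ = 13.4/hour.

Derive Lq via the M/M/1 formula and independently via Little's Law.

Method 1 (direct): Lq = λ²/(μ(μ-λ)) = 67.24/(13.4 × 5.20) = 0.9650

Method 2 (Little's Law):
W = 1/(μ-λ) = 1/5.20 = 0.19231
Wq = W - 1/μ = 0.19231 - 0.074627 = 0.11768
Lq = λWq = 8.2 × 0.11768 = 0.9650 ✔ (matches Method 1)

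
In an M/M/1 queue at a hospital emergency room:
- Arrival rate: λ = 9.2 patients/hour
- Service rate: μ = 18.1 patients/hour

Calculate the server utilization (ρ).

Server utilization: ρ = λ/μ
ρ = 9.2/18.1 = 0.5083
The server is busy 50.83% of the time.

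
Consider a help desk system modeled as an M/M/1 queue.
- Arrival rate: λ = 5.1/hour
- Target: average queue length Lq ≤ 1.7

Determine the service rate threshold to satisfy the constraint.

For M/M/1: Lq = λ²/(μ(μ-λ))
Need Lq ≤ 1.7, i.e. μ(μ-λ) ≥ λ²/1.7
μ² - 5.1μ - 26.01/1.7 ≥ 0  →  μ² - 5.1μ - 15.3000 ≥ 0
Quadratic formula (positive root): μ = [λ + √(λ² + 4×15.3000)]/2
Discriminant: 26.01 + 4×15.3000 = 87.2100, √87.2100 = 9.3386
μ ≥ (5.1 + 9.3386)/2 = 7.2193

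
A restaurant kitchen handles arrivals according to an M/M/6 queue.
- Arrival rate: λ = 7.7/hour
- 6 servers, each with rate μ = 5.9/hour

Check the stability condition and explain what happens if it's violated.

Stability requires ρ = λ/(cμ) < 1
ρ = 7.7/(6 × 5.9) = 7.7/35.40 = 0.2175
Since 0.2175 < 1, the system is STABLE.
The servers are busy 21.75% of the time.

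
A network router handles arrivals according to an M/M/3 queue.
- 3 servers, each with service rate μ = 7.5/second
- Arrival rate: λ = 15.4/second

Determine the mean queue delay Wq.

Traffic intensity: ρ = λ/(cμ) = 15.4/(3×7.5) = 0.6844
Since ρ = 0.6844 < 1, system is stable.
Offered load a = λ/μ = cρ = 15.4/7.5 = 2.0533
P₀ = [ Σₙ₌₀^2 aⁿ/n! + a^3/(3!(1-ρ)) ]⁻¹
Σ = a^0/0! + a^1/1! + a^2/2! = 1.0000 + 2.0533 + 2.1081 = 5.1614
a^3/(3!(1-ρ)) = 8.65722/(6 × 0.315556) = 4.5725
P₀ = 1/(5.1614 + 4.5725) = 0.1027
Lq = P₀·a^3·ρ / (3!(1-ρ)²) = 0.102734 × 8.65722 × 0.684444 / (6 × 0.0995753) = 1.0189
Wq = Lq/λ = 1.0189/15.4 = 0.06616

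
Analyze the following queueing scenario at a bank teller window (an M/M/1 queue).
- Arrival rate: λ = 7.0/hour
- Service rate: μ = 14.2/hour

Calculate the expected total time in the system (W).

First, compute utilization: ρ = λ/μ = 7.0/14.2 = 0.4930
For M/M/1: W = 1/(μ-λ)
W = 1/(14.2-7.0) = 1/7.20
W = 0.1389 hours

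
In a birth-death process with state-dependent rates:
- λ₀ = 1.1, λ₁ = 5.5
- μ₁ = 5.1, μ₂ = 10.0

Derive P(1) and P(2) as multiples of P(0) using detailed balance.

Balance equations:
State 0: λ₀P₀ = μ₁P₁ → P₁ = (λ₀/μ₁)P₀ = (1.1/5.1)P₀ = 0.2157P₀
State 1: P₂ = (λ₀λ₁)/(μ₁μ₂)P₀ = (1.1×5.5)/(5.1×10.0)P₀ = 0.1186P₀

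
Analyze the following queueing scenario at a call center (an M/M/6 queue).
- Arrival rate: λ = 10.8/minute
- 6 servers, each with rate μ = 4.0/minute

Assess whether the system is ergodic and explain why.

Stability requires ρ = λ/(cμ) < 1
ρ = 10.8/(6 × 4.0) = 10.8/24.00 = 0.4500
Since 0.4500 < 1, the system is STABLE.
The servers are busy 45.00% of the time.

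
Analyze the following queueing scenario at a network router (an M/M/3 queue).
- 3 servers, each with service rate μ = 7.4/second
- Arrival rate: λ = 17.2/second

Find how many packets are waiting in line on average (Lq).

Traffic intensity: ρ = λ/(cμ) = 17.2/(3×7.4) = 0.7748
Since ρ = 0.7748 < 1, system is stable.
Offered load a = λ/μ = cρ = 17.2/7.4 = 2.3243
P₀ = [ Σₙ₌₀^2 aⁿ/n! + a^3/(3!(1-ρ)) ]⁻¹
Σ = a^0/0! + a^1/1! + a^2/2! = 1.00000 + 2.32432 + 2.70124 = 6.0256
a^3/(3!(1-ρ)) = 12.5571/(6 × 0.225225) = 9.2923
P₀ = 1/(6.0256 + 9.2923) = 0.06528
Lq = P₀·a^3·ρ / (3!(1-ρ)²) = 0.065283 × 12.5571 × 0.77477 / (6 × 0.050726) = 2.0868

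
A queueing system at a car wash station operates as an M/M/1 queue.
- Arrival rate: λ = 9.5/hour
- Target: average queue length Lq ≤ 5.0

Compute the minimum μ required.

For M/M/1: Lq = λ²/(μ(μ-λ))
Need Lq ≤ 5.0, i.e. μ(μ-λ) ≥ λ²/5.0
μ² - 9.5μ - 90.25/5.0 ≥ 0  →  μ² - 9.5μ - 18.0500 ≥ 0
Quadratic formula (positive root): μ = [λ + √(λ² + 4×18.0500)]/2
Discriminant: 90.25 + 4×18.0500 = 162.4500, √162.4500 = 12.7456
μ ≥ (9.5 + 12.7456)/2 = 11.1228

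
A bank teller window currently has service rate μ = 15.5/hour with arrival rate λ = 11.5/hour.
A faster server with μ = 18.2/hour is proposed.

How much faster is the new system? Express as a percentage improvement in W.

System 1: ρ₁ = 11.5/15.5 = 0.7419, W₁ = 1/(15.5-11.5) = 0.25000
System 2: ρ₂ = 11.5/18.2 = 0.6319, W₂ = 1/(18.2-11.5) = 0.14925
Improvement: (W₁-W₂)/W₁ = (0.25000-0.14925)/0.25000 = 40.30%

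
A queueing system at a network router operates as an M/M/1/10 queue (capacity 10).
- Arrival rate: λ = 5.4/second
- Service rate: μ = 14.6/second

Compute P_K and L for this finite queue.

ρ = λ/μ = 5.4/14.6 = 0.369863
P₀ = (1-ρ)/(1-ρ^(K+1)) = (1-0.369863)/(1-0.369863^11) = 0.6301/1.0000 = 0.6301
P_K = P₀×ρ^K = 0.6301 × 0.369863^10 = 0.6301 × 0.00004791 = 0.00003019
Blocking probability P_10 = 0.00003019 (0.003019%)
L = ρ[1 - (K+1)ρ^K + Kρ^(K+1)] / [(1-ρ)(1-ρ^(K+1))]
L = 0.369863 × (1 - 11×0.00004791 + 10×0.00001772) / ((1 - 0.369863) × (1 - 0.00001772)) = 0.5868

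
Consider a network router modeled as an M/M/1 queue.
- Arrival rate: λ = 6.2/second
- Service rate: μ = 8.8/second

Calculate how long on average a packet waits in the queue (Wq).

First, compute utilization: ρ = λ/μ = 6.2/8.8 = 0.7045
For M/M/1: Wq = λ/(μ(μ-λ))
Wq = 6.2/(8.8 × (8.8-6.2))
Wq = 6.2/(8.8 × 2.60)
Wq = 0.2710 seconds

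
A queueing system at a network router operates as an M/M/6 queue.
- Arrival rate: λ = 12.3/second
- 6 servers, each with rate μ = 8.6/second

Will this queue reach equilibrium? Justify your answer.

Stability requires ρ = λ/(cμ) < 1
ρ = 12.3/(6 × 8.6) = 12.3/51.60 = 0.2384
Since 0.2384 < 1, the system is STABLE.
The servers are busy 23.84% of the time.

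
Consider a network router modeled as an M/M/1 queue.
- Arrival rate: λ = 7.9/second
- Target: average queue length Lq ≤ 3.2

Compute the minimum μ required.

For M/M/1: Lq = λ²/(μ(μ-λ))
Need Lq ≤ 3.2, i.e. μ(μ-λ) ≥ λ²/3.2
μ² - 7.9μ - 62.41/3.2 ≥ 0  →  μ² - 7.9μ - 19.50313 ≥ 0
Quadratic formula (positive root): μ = [λ + √(λ² + 4×19.50313)]/2
Discriminant: 62.41 + 4×19.50313 = 140.4225, √140.4225 = 11.8500
μ ≥ (7.9 + 11.8500)/2 = 9.8750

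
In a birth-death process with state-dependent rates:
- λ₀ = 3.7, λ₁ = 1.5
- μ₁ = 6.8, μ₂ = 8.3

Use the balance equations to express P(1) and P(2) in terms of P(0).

Balance equations:
State 0: λ₀P₀ = μ₁P₁ → P₁ = (λ₀/μ₁)P₀ = (3.7/6.8)P₀ = 0.5441P₀
State 1: P₂ = (λ₀λ₁)/(μ₁μ₂)P₀ = (3.7×1.5)/(6.8×8.3)P₀ = 0.09833P₀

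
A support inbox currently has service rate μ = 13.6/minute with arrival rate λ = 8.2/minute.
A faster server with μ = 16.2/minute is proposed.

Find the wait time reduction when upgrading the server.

System 1: ρ₁ = 8.2/13.6 = 0.6029, W₁ = 1/(13.6-8.2) = 0.18519
System 2: ρ₂ = 8.2/16.2 = 0.5062, W₂ = 1/(16.2-8.2) = 0.12500
Improvement: (W₁-W₂)/W₁ = (0.18519-0.12500)/0.18519 = 32.50%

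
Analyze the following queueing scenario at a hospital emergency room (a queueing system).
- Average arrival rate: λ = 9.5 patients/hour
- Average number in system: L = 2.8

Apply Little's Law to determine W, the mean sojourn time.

Little's Law: L = λW, so W = L/λ
W = 2.8/9.5 = 0.2947 hours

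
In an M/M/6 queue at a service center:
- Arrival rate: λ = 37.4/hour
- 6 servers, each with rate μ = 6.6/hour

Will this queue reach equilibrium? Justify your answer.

Stability requires ρ = λ/(cμ) < 1
ρ = 37.4/(6 × 6.6) = 37.4/39.60 = 0.9444
Since 0.9444 < 1, the system is STABLE.
The servers are busy 94.44% of the time.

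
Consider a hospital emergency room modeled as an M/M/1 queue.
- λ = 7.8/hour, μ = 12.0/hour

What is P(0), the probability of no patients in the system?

ρ = λ/μ = 7.8/12.0 = 0.6500
P(0) = 1 - ρ = 1 - 0.6500 = 0.3500
The server is idle 35.00% of the time.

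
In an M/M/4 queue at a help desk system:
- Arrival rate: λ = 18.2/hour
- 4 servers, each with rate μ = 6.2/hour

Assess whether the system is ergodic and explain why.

Stability requires ρ = λ/(cμ) < 1
ρ = 18.2/(4 × 6.2) = 18.2/24.80 = 0.7339
Since 0.7339 < 1, the system is STABLE.
The servers are busy 73.39% of the time.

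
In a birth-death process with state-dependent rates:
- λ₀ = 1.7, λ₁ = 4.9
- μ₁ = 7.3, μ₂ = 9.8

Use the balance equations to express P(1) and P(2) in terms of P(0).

Balance equations:
State 0: λ₀P₀ = μ₁P₁ → P₁ = (λ₀/μ₁)P₀ = (1.7/7.3)P₀ = 0.2329P₀
State 1: P₂ = (λ₀λ₁)/(μ₁μ₂)P₀ = (1.7×4.9)/(7.3×9.8)P₀ = 0.1164P₀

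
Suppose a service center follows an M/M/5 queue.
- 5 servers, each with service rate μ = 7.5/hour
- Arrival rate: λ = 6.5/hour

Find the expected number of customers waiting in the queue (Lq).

Traffic intensity: ρ = λ/(cμ) = 6.5/(5×7.5) = 0.1733
Since ρ = 0.1733 < 1, system is stable.
Offered load a = λ/μ = cρ = 6.5/7.5 = 0.8667
P₀ = [ Σₙ₌₀^4 aⁿ/n! + a^5/(5!(1-ρ)) ]⁻¹
Σ = a^0/0! + a^1/1! + a^2/2! + a^3/3! + a^4/4! = 1.0000 + 0.86667 + 0.37556 + 0.10849 + 0.023507 = 2.3742
a^5/(5!(1-ρ)) = 0.48895/(120 × 0.82667) = 0.004929
P₀ = 1/(2.3742 + 0.004929) = 0.4203
Lq = P₀·a^5·ρ / (5!(1-ρ)²) = 0.42032 × 0.48895 × 0.17333 / (120 × 0.68338) = 0.0004344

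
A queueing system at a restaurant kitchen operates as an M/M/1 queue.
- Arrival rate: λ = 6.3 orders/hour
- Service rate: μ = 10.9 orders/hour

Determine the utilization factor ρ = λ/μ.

Server utilization: ρ = λ/μ
ρ = 6.3/10.9 = 0.5780
The server is busy 57.80% of the time.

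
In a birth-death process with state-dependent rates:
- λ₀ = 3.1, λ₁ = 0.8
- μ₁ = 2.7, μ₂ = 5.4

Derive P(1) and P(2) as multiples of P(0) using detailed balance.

Balance equations:
State 0: λ₀P₀ = μ₁P₁ → P₁ = (λ₀/μ₁)P₀ = (3.1/2.7)P₀ = 1.1481P₀
State 1: P₂ = (λ₀λ₁)/(μ₁μ₂)P₀ = (3.1×0.8)/(2.7×5.4)P₀ = 0.1701P₀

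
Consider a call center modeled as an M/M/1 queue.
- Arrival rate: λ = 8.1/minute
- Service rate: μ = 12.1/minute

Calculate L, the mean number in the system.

ρ = λ/μ = 8.1/12.1 = 0.6694
For M/M/1: L = λ/(μ-λ)
L = 8.1/(12.1-8.1) = 8.1/4.00
L = 2.0250 calls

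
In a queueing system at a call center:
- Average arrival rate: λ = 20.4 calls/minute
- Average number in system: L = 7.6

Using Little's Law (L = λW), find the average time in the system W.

Little's Law: L = λW, so W = L/λ
W = 7.6/20.4 = 0.3725 minutes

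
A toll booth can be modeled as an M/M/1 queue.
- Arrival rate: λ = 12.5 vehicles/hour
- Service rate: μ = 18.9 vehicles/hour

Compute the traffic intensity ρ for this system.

Server utilization: ρ = λ/μ
ρ = 12.5/18.9 = 0.6614
The server is busy 66.14% of the time.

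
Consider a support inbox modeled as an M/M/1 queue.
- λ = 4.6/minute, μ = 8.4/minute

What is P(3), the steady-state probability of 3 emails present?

ρ = λ/μ = 4.6/8.4 = 0.5476
P(n) = (1-ρ)ρⁿ
P(3) = (1-0.5476) × 0.5476^3
P(3) = 0.45240 × 0.16421
P(3) = 0.07429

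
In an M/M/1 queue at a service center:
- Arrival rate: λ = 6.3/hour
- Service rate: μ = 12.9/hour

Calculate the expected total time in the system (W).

First, compute utilization: ρ = λ/μ = 6.3/12.9 = 0.4884
For M/M/1: W = 1/(μ-λ)
W = 1/(12.9-6.3) = 1/6.60
W = 0.1515 hours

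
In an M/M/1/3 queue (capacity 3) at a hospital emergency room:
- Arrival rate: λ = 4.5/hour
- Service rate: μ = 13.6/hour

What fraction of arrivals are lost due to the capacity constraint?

ρ = λ/μ = 4.5/13.6 = 0.33088
P₀ = (1-ρ)/(1-ρ^(K+1)) = (1-0.33088)/(1-0.33088^4) = 0.6691/0.9880 = 0.6772
P_K = P₀×ρ^K = 0.6772 × 0.33088^3 = 0.6772 × 0.03623 = 0.02453
Blocking probability = 2.45%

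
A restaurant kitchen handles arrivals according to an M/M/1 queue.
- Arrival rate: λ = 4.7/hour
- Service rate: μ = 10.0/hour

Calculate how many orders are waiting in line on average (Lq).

ρ = λ/μ = 4.7/10.0 = 0.4700
For M/M/1: Lq = λ²/(μ(μ-λ))
Lq = 22.09/(10.0 × 5.30)
Lq = 0.4168 orders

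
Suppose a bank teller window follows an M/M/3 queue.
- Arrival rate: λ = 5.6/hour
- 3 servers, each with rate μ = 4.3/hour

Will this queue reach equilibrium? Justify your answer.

Stability requires ρ = λ/(cμ) < 1
ρ = 5.6/(3 × 4.3) = 5.6/12.90 = 0.4341
Since 0.4341 < 1, the system is STABLE.
The servers are busy 43.41% of the time.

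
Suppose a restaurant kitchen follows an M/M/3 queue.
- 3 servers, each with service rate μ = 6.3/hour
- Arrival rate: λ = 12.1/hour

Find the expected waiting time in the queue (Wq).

Traffic intensity: ρ = λ/(cμ) = 12.1/(3×6.3) = 0.6402
Since ρ = 0.6402 < 1, system is stable.
Offered load a = λ/μ = cρ = 12.1/6.3 = 1.9206
P₀ = [ Σₙ₌₀^2 aⁿ/n! + a^3/(3!(1-ρ)) ]⁻¹
Σ = a^0/0! + a^1/1! + a^2/2! = 1.00000 + 1.92063 + 1.84442 = 4.7651
a^3/(3!(1-ρ)) = 7.0849/(6 × 0.35979) = 3.2820
P₀ = 1/(4.7651 + 3.2820) = 0.1243
Lq = P₀·a^3·ρ / (3!(1-ρ)²) = 0.12427 × 7.0849 × 0.64021 / (6 × 0.12945) = 0.7257
Wq = Lq/λ = 0.7257/12.1 = 0.05998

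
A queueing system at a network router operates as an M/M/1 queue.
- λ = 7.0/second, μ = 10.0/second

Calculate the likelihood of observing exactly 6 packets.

ρ = λ/μ = 7.0/10.0 = 0.7000
P(n) = (1-ρ)ρⁿ
P(6) = (1-0.7000) × 0.7000^6
P(6) = 0.30000 × 0.11765
P(6) = 0.03529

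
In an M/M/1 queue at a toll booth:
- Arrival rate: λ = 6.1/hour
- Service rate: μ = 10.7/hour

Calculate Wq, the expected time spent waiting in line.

First, compute utilization: ρ = λ/μ = 6.1/10.7 = 0.5701
For M/M/1: Wq = λ/(μ(μ-λ))
Wq = 6.1/(10.7 × (10.7-6.1))
Wq = 6.1/(10.7 × 4.60)
Wq = 0.1239 hours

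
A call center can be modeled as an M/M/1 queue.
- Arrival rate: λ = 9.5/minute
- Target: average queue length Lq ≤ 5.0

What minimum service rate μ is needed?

For M/M/1: Lq = λ²/(μ(μ-λ))
Need Lq ≤ 5.0, i.e. μ(μ-λ) ≥ λ²/5.0
μ² - 9.5μ - 90.25/5.0 ≥ 0  →  μ² - 9.5μ - 18.0500 ≥ 0
Quadratic formula (positive root): μ = [λ + √(λ² + 4×18.0500)]/2
Discriminant: 90.25 + 4×18.0500 = 162.4500, √162.4500 = 12.7456
μ ≥ (9.5 + 12.7456)/2 = 11.1228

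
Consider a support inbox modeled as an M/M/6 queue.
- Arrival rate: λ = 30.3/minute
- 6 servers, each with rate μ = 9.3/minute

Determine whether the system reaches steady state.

Stability requires ρ = λ/(cμ) < 1
ρ = 30.3/(6 × 9.3) = 30.3/55.80 = 0.5430
Since 0.5430 < 1, the system is STABLE.
The servers are busy 54.30% of the time.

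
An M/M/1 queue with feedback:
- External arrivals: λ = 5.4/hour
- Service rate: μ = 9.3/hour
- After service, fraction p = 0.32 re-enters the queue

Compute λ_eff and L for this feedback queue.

Effective arrival rate: λ_eff = λ/(1-p) = 5.4/(1-0.32) = 5.4/0.68 = 7.9412
ρ = λ_eff/μ = 7.9412/9.3 = 0.85389
L = ρ/(1-ρ) = 0.85389/(1-0.85389) = 5.8442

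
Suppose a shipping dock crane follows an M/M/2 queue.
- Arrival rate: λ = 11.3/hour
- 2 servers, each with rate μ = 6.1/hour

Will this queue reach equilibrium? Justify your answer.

Stability requires ρ = λ/(cμ) < 1
ρ = 11.3/(2 × 6.1) = 11.3/12.20 = 0.9262
Since 0.9262 < 1, the system is STABLE.
The servers are busy 92.62% of the time.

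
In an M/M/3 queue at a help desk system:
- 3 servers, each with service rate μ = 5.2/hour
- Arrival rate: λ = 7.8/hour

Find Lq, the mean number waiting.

Traffic intensity: ρ = λ/(cμ) = 7.8/(3×5.2) = 0.5000
Since ρ = 0.5000 < 1, system is stable.
Offered load a = λ/μ = cρ = 7.8/5.2 = 1.5000
P₀ = [ Σₙ₌₀^2 aⁿ/n! + a^3/(3!(1-ρ)) ]⁻¹
Σ = a^0/0! + a^1/1! + a^2/2! = 1.0000 + 1.5000 + 1.1250 = 3.6250
a^3/(3!(1-ρ)) = 3.3750/(6 × 0.5000) = 1.1250
P₀ = 1/(3.6250 + 1.1250) = 0.2105
Lq = P₀·a^3·ρ / (3!(1-ρ)²) = 0.2105 × 3.3750 × 0.5000 / (6 × 0.2500) = 0.2368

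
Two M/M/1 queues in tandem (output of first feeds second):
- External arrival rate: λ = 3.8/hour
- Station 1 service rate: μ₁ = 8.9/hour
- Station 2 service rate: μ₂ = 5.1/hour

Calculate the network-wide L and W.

By Jackson's theorem, each station behaves as independent M/M/1.
Station 1: ρ₁ = 3.8/8.9 = 0.4270, L₁ = ρ₁/(1-ρ₁) = λ/(μ₁-λ) = 3.8/5.10 = 0.7451
Station 2: ρ₂ = 3.8/5.1 = 0.7451, L₂ = ρ₂/(1-ρ₂) = λ/(μ₂-λ) = 3.8/1.30 = 2.9231
Total: L = L₁ + L₂ = 0.7451 + 2.9231 = 3.6682
W = L/λ = 3.6682/3.8 = 0.9653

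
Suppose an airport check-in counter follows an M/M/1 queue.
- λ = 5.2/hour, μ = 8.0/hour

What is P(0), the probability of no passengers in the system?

ρ = λ/μ = 5.2/8.0 = 0.6500
P(0) = 1 - ρ = 1 - 0.6500 = 0.3500
The server is idle 35.00% of the time.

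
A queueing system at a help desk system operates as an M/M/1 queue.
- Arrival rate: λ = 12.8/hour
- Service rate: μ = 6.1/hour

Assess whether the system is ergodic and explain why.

Stability requires ρ = λ/(cμ) < 1
ρ = 12.8/(1 × 6.1) = 12.8/6.10 = 2.0984
Since 2.0984 ≥ 1, the system is UNSTABLE.
Queue grows without bound. Need μ > λ = 12.8.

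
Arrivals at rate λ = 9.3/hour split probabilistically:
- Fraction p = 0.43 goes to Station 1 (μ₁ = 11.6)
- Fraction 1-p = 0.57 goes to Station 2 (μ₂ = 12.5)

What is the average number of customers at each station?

Effective rates: λ₁ = 9.3×0.43 = 3.999, λ₂ = 9.3×0.57 = 5.301
Station 1: ρ₁ = 3.999/11.6 = 0.34474, L₁ = ρ₁/(1-ρ₁) = 0.34474/(1-0.34474) = 0.5261
Station 2: ρ₂ = 5.301/12.5 = 0.4241, L₂ = ρ₂/(1-ρ₂) = 0.4241/(1-0.4241) = 0.7364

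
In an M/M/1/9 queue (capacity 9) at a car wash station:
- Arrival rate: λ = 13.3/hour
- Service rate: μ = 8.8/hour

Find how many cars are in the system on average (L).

ρ = λ/μ = 13.3/8.8 = 1.51136
P₀ = (1-ρ)/(1-ρ^(K+1)) = (1-1.51136)/(1-1.51136^10) = -0.5114/-61.1841 = 0.008358
P_K = P₀×ρ^K = 0.008358 × 1.51136^9 = 0.008358 × 41.1445 = 0.3439
L = ρ[1 - (K+1)ρ^K + Kρ^(K+1)] / [(1-ρ)(1-ρ^(K+1))]
L = 1.51136 × (1 - 10×41.1445 + 9×62.1841) / ((1 - 1.51136) × (1 - 62.1841)) = 7.2079 cars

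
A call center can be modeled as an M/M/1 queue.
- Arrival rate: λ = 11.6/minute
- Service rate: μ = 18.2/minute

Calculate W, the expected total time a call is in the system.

First, compute utilization: ρ = λ/μ = 11.6/18.2 = 0.6374
For M/M/1: W = 1/(μ-λ)
W = 1/(18.2-11.6) = 1/6.60
W = 0.1515 minutes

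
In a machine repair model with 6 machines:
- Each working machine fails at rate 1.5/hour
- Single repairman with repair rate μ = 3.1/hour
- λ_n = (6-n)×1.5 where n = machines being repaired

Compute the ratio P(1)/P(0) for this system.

P(1)/P(0) = ∏_{i=0}^{1-1} λ_i/μ_{i+1}
= (6-0)×1.5/3.1
= 2.9032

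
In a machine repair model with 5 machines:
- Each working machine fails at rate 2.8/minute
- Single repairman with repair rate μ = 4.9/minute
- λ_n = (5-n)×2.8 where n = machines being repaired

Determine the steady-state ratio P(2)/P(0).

P(2)/P(0) = ∏_{i=0}^{2-1} λ_i/μ_{i+1}
= (5-0)×2.8/4.9 × (5-1)×2.8/4.9
= 6.5306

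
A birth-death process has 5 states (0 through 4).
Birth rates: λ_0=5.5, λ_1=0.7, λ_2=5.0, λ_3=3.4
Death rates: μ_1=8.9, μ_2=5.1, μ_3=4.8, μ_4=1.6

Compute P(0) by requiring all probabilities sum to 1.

Ratios P(n)/P(0) = (λ₀···λₙ₋₁)/(μ₁···μₙ):
P(1)/P(0) = (5.5)/(8.9) = 0.61798
P(2)/P(0) = (5.5×0.7)/(8.9×5.1) = 0.084820
P(3)/P(0) = (5.5×0.7×5.0)/(8.9×5.1×4.8) = 0.088355
P(4)/P(0) = (5.5×0.7×5.0×3.4)/(8.9×5.1×4.8×1.6) = 0.18775

Normalization: ∑ P(n) = 1
P(0) × (1.0000 + 0.61798 + 0.084820 + 0.088355 + 0.18775) = 1
P(0) × 1.9789 = 1
P(0) = 1/1.9789 = 0.5053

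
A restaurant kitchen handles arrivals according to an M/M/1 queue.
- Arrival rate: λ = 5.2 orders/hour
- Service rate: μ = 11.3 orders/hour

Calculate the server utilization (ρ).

Server utilization: ρ = λ/μ
ρ = 5.2/11.3 = 0.4602
The server is busy 46.02% of the time.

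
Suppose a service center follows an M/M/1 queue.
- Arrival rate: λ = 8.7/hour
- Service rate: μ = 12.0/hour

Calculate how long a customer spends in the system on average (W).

First, compute utilization: ρ = λ/μ = 8.7/12.0 = 0.7250
For M/M/1: W = 1/(μ-λ)
W = 1/(12.0-8.7) = 1/3.30
W = 0.3030 hours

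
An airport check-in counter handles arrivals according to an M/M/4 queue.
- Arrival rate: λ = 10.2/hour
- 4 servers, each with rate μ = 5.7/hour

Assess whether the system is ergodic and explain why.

Stability requires ρ = λ/(cμ) < 1
ρ = 10.2/(4 × 5.7) = 10.2/22.80 = 0.4474
Since 0.4474 < 1, the system is STABLE.
The servers are busy 44.74% of the time.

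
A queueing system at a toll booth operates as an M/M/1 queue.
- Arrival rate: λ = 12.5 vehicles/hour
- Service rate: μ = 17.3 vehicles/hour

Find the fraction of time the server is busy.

Server utilization: ρ = λ/μ
ρ = 12.5/17.3 = 0.7225
The server is busy 72.25% of the time.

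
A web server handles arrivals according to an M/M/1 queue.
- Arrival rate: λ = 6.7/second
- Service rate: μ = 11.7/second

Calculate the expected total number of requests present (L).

ρ = λ/μ = 6.7/11.7 = 0.5726
For M/M/1: L = λ/(μ-λ)
L = 6.7/(11.7-6.7) = 6.7/5.00
L = 1.3400 requests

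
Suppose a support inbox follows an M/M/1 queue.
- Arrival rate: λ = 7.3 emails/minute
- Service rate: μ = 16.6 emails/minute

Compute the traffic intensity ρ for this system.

Server utilization: ρ = λ/μ
ρ = 7.3/16.6 = 0.4398
The server is busy 43.98% of the time.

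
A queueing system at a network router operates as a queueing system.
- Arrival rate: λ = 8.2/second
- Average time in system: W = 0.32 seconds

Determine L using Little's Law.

Little's Law: L = λW
L = 8.2 × 0.32 = 2.6240 packets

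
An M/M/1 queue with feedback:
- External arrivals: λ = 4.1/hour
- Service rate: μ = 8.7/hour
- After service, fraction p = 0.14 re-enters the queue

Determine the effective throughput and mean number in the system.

Effective arrival rate: λ_eff = λ/(1-p) = 4.1/(1-0.14) = 4.1/0.86 = 4.7674
ρ = λ_eff/μ = 4.7674/8.7 = 0.54798
L = ρ/(1-ρ) = 0.54798/(1-0.54798) = 1.2123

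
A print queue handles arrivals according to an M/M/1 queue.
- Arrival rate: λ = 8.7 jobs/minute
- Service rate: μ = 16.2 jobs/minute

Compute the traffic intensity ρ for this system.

Server utilization: ρ = λ/μ
ρ = 8.7/16.2 = 0.5370
The server is busy 53.70% of the time.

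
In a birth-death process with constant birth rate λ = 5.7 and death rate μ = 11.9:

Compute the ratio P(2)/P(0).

For constant rates: P(n)/P(0) = (λ/μ)^n
P(2)/P(0) = (5.7/11.9)^2 = 0.4790^2 = 0.2294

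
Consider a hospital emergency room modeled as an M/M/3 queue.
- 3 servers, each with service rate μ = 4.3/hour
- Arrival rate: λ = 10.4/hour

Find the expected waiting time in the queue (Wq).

Traffic intensity: ρ = λ/(cμ) = 10.4/(3×4.3) = 0.8062
Since ρ = 0.8062 < 1, system is stable.
Offered load a = λ/μ = cρ = 10.4/4.3 = 2.4186
P₀ = [ Σₙ₌₀^2 aⁿ/n! + a^3/(3!(1-ρ)) ]⁻¹
Σ = a^0/0! + a^1/1! + a^2/2! = 1.0000 + 2.4186 + 2.9248 = 6.3434
a^3/(3!(1-ρ)) = 14.1480/(6 × 0.193798) = 12.1673
P₀ = 1/(6.3434 + 12.1673) = 0.05402
Lq = P₀·a^3·ρ / (3!(1-ρ)²) = 0.054023 × 14.1480 × 0.80620 / (6 × 0.037558) = 2.7344
Wq = Lq/λ = 2.7344/10.4 = 0.2629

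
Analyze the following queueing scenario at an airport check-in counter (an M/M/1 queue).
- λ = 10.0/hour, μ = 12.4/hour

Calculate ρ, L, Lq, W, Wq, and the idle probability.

Step 1: ρ = λ/μ = 10.0/12.4 = 0.8065
Step 2: L = λ/(μ-λ) = 10.0/2.40 = 4.1667
Step 3: Lq = λ²/(μ(μ-λ)) = 100.00/(12.4×2.40) = 3.3602
Step 4: W = 1/(μ-λ) = 1/2.40 = 0.41667
Step 5: Wq = λ/(μ(μ-λ)) = 10.0/(12.4×2.40) = 0.3360
Step 6: P(0) = 1-ρ = 0.1935
Verify: L = λW = 10.0×0.41667 = 4.1667 ✔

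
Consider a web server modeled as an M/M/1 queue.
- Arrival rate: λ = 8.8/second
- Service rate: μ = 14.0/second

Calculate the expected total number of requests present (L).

ρ = λ/μ = 8.8/14.0 = 0.6286
For M/M/1: L = λ/(μ-λ)
L = 8.8/(14.0-8.8) = 8.8/5.20
L = 1.6923 requests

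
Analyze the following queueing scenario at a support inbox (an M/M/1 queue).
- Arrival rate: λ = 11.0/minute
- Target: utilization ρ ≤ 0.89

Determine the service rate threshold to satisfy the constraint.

ρ = λ/μ, so μ = λ/ρ
μ ≥ 11.0/0.89 = 12.3596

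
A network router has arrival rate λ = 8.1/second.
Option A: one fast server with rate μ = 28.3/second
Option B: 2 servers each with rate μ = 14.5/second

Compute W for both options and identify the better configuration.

Option A: single server μ = 28.3 (M/M/1)
  ρ_A = 8.1/28.3 = 0.2862
  W_A = 1/(μ-λ) = 1/(28.3-8.1) = 1/20.20 = 0.04950

Option B: 2 servers μ = 14.5 (M/M/2)
  ρ_B = λ/(cμ) = 8.1/(2×14.5) = 0.2793
  Offered load a = λ/μ = cρ = 8.1/14.5 = 0.5586
  P₀ = [ Σₙ₌₀^1 aⁿ/n! + a^2/(2!(1-ρ)) ]⁻¹
  Σ = a^0/0! + a^1/1! = 1.0000 + 0.5586 = 1.5586
  a^2/(2!(1-ρ)) = 0.3121/(2 × 0.7207) = 0.2165
  P₀ = 1/(1.5586 + 0.2165) = 0.5633
  Lq = P₀·a^2·ρ / (2!(1-ρ)²) = 0.5633 × 0.3121 × 0.2793 / (2 × 0.5194) = 0.04727
  Wq_B = Lq/λ = 0.047268/8.1 = 0.0058356
  W_B = Wq_B + 1/μ = 0.0058356 + 0.068966 = 0.07480

Since W_A = 0.04950 < W_B = 0.07480, Option A (single fast server) has the shorter time in system.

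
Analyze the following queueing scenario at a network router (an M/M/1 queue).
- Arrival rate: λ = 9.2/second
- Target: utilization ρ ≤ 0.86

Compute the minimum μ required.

ρ = λ/μ, so μ = λ/ρ
μ ≥ 9.2/0.86 = 10.6977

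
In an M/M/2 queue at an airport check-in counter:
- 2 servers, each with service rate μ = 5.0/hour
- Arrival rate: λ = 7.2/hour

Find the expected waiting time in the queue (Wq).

Traffic intensity: ρ = λ/(cμ) = 7.2/(2×5.0) = 0.7200
Since ρ = 0.7200 < 1, system is stable.
Offered load a = λ/μ = cρ = 7.2/5.0 = 1.4400
P₀ = [ Σₙ₌₀^1 aⁿ/n! + a^2/(2!(1-ρ)) ]⁻¹
Σ = a^0/0! + a^1/1! = 1.0000 + 1.4400 = 2.4400
a^2/(2!(1-ρ)) = 2.0736/(2 × 0.2800) = 3.7029
P₀ = 1/(2.4400 + 3.7029) = 0.1628
Lq = P₀·a^2·ρ / (2!(1-ρ)²) = 0.16279 × 2.0736 × 0.72000 / (2 × 0.078400) = 1.5500
Wq = Lq/λ = 1.5500/7.2 = 0.2153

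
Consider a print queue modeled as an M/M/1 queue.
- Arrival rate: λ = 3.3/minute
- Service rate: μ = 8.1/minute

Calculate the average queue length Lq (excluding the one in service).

ρ = λ/μ = 3.3/8.1 = 0.4074
For M/M/1: Lq = λ²/(μ(μ-λ))
Lq = 10.89/(8.1 × 4.80)
Lq = 0.2801 jobs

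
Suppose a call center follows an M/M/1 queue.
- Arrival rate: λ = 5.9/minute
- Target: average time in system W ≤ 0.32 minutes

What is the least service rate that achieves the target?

For M/M/1: W = 1/(μ-λ)
Need W ≤ 0.32, so 1/(μ-λ) ≤ 0.32
μ - λ ≥ 1/0.32 = 3.1250
μ ≥ 5.9 + 3.1250 = 9.0250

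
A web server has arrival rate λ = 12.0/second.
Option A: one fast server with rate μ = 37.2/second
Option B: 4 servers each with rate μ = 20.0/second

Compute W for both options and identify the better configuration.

Option A: single server μ = 37.2 (M/M/1)
  ρ_A = 12.0/37.2 = 0.3226
  W_A = 1/(μ-λ) = 1/(37.2-12.0) = 1/25.20 = 0.03968

Option B: 4 servers μ = 20.0 (M/M/4)
  ρ_B = λ/(cμ) = 12.0/(4×20.0) = 0.1500
  Offered load a = λ/μ = cρ = 12.0/20.0 = 0.6000
  P₀ = [ Σₙ₌₀^3 aⁿ/n! + a^4/(4!(1-ρ)) ]⁻¹
  Σ = a^0/0! + a^1/1! + a^2/2! + a^3/3! = 1.0000 + 0.6000 + 0.1800 + 0.03600 = 1.8160
  a^4/(4!(1-ρ)) = 0.1296/(24 × 0.8500) = 0.006353
  P₀ = 1/(1.8160 + 0.006353) = 0.5487
  Lq = P₀·a^4·ρ / (4!(1-ρ)²) = 0.5487 × 0.1296 × 0.1500 / (24 × 0.7225) = 0.0006152
  Wq_B = Lq/λ = 0.0006152/12.0 = 0.00005127
  W_B = Wq_B + 1/μ = 0.00005127 + 0.05000 = 0.05005

Since W_A = 0.03968 < W_B = 0.05005, Option A (single fast server) has the shorter time in system.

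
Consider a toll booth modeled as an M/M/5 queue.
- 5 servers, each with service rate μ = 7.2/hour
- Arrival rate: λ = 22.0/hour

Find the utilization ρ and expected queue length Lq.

Traffic intensity: ρ = λ/(cμ) = 22.0/(5×7.2) = 0.6111
Since ρ = 0.6111 < 1, system is stable.
Offered load a = λ/μ = cρ = 22.0/7.2 = 3.0556
P₀ = [ Σₙ₌₀^4 aⁿ/n! + a^5/(5!(1-ρ)) ]⁻¹
Σ = a^0/0! + a^1/1! + a^2/2! + a^3/3! + a^4/4! = 1.0000 + 3.0556 + 4.6682 + 4.7547 + 3.6320 = 17.1105
a^5/(5!(1-ρ)) = 266.3489/(120 × 0.38889) = 5.7075
P₀ = 1/(17.1105 + 5.7075) = 0.04383
Lq = P₀·a^5·ρ / (5!(1-ρ)²) = 0.043825 × 266.3489 × 0.61111 / (120 × 0.15123) = 0.3931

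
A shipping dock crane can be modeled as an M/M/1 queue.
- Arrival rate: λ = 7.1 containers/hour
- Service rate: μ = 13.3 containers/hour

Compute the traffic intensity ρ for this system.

Server utilization: ρ = λ/μ
ρ = 7.1/13.3 = 0.5338
The server is busy 53.38% of the time.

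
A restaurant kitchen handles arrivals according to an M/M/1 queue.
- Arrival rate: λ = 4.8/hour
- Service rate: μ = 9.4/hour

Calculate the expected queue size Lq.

ρ = λ/μ = 4.8/9.4 = 0.5106
For M/M/1: Lq = λ²/(μ(μ-λ))
Lq = 23.04/(9.4 × 4.60)
Lq = 0.5328 orders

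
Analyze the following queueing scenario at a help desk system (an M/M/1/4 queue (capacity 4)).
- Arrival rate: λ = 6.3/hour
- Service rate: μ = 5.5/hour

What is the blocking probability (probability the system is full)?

ρ = λ/μ = 6.3/5.5 = 1.145455
P₀ = (1-ρ)/(1-ρ^(K+1)) = (1-1.145455)/(1-1.145455^5) = -0.1455/-0.9719 = 0.1497
P_K = P₀×ρ^K = 0.14966 × 1.145455^4 = 0.14966 × 1.7215 = 0.2576
Blocking probability = 25.76%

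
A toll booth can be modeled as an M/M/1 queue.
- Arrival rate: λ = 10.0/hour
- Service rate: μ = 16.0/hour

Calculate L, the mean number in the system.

ρ = λ/μ = 10.0/16.0 = 0.6250
For M/M/1: L = λ/(μ-λ)
L = 10.0/(16.0-10.0) = 10.0/6.00
L = 1.6667 vehicles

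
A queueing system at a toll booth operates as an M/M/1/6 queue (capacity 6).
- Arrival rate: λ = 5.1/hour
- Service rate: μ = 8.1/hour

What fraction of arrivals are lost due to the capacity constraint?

ρ = λ/μ = 5.1/8.1 = 0.62963
P₀ = (1-ρ)/(1-ρ^(K+1)) = (1-0.62963)/(1-0.62963^7) = 0.3704/0.9608 = 0.3855
P_K = P₀×ρ^K = 0.3855 × 0.62963^6 = 0.3855 × 0.06230 = 0.02402
Blocking probability = 2.40%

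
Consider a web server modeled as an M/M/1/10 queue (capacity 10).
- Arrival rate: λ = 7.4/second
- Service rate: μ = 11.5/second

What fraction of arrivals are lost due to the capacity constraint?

ρ = λ/μ = 7.4/11.5 = 0.643478
P₀ = (1-ρ)/(1-ρ^(K+1)) = (1-0.643478)/(1-0.643478^11) = 0.3565/0.9922 = 0.3593
P_K = P₀×ρ^K = 0.35934 × 0.643478^10 = 0.35934 × 0.012171 = 0.004374
Blocking probability = 0.44%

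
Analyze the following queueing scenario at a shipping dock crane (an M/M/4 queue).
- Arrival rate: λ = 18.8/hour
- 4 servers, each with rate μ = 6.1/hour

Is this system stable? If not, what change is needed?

Stability requires ρ = λ/(cμ) < 1
ρ = 18.8/(4 × 6.1) = 18.8/24.40 = 0.7705
Since 0.7705 < 1, the system is STABLE.
The servers are busy 77.05% of the time.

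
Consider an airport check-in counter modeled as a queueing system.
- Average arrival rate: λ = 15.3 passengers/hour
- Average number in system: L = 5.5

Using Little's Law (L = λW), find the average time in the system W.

Little's Law: L = λW, so W = L/λ
W = 5.5/15.3 = 0.3595 hours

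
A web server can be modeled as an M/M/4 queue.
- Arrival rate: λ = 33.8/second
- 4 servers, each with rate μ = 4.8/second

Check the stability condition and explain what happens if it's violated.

Stability requires ρ = λ/(cμ) < 1
ρ = 33.8/(4 × 4.8) = 33.8/19.20 = 1.7604
Since 1.7604 ≥ 1, the system is UNSTABLE.
Need c > λ/μ = 33.8/4.8 = 7.04.
Minimum servers needed: c = 8.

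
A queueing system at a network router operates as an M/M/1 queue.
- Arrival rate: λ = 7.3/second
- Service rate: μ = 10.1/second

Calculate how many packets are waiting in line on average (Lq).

ρ = λ/μ = 7.3/10.1 = 0.7228
For M/M/1: Lq = λ²/(μ(μ-λ))
Lq = 53.29/(10.1 × 2.80)
Lq = 1.8844 packets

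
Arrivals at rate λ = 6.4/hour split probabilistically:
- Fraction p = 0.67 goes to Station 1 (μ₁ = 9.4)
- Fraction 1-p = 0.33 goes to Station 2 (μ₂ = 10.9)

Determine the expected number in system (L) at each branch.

Effective rates: λ₁ = 6.4×0.67 = 4.288, λ₂ = 6.4×0.33 = 2.112
Station 1: ρ₁ = 4.288/9.4 = 0.45617, L₁ = ρ₁/(1-ρ₁) = 0.45617/(1-0.45617) = 0.8388
Station 2: ρ₂ = 2.112/10.9 = 0.19376, L₂ = ρ₂/(1-ρ₂) = 0.19376/(1-0.19376) = 0.2403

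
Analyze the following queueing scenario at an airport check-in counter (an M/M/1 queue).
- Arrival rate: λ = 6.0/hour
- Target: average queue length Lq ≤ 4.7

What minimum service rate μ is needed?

For M/M/1: Lq = λ²/(μ(μ-λ))
Need Lq ≤ 4.7, i.e. μ(μ-λ) ≥ λ²/4.7
μ² - 6.0μ - 36.00/4.7 ≥ 0  →  μ² - 6.0μ - 7.65957 ≥ 0
Quadratic formula (positive root): μ = [λ + √(λ² + 4×7.65957)]/2
Discriminant: 36.00 + 4×7.65957 = 66.6383, √66.6383 = 8.1632
μ ≥ (6.0 + 8.1632)/2 = 7.0816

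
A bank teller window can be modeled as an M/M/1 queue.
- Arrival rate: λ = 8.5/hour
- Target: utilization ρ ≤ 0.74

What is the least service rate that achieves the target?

ρ = λ/μ, so μ = λ/ρ
μ ≥ 8.5/0.74 = 11.4865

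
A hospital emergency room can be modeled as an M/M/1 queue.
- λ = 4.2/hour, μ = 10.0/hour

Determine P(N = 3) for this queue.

ρ = λ/μ = 4.2/10.0 = 0.4200
P(n) = (1-ρ)ρⁿ
P(3) = (1-0.4200) × 0.4200^3
P(3) = 0.5800 × 0.07409
P(3) = 0.04297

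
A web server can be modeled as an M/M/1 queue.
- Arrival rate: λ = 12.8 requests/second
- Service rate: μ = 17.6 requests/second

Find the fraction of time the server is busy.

Server utilization: ρ = λ/μ
ρ = 12.8/17.6 = 0.7273
The server is busy 72.73% of the time.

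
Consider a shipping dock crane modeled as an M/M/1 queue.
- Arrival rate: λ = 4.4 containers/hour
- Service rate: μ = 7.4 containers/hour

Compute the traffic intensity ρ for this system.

Server utilization: ρ = λ/μ
ρ = 4.4/7.4 = 0.5946
The server is busy 59.46% of the time.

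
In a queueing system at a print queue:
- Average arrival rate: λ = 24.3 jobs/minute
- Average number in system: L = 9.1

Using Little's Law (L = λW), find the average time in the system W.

Little's Law: L = λW, so W = L/λ
W = 9.1/24.3 = 0.3745 minutes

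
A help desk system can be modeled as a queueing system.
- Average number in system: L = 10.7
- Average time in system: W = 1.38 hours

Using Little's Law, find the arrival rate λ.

Little's Law: L = λW, so λ = L/W
λ = 10.7/1.38 = 7.7536 tickets/hour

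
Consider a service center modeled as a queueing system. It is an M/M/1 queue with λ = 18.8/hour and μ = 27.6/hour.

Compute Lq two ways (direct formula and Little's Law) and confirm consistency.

Method 1 (direct): Lq = λ²/(μ(μ-λ)) = 353.44/(27.6 × 8.80) = 1.4552

Method 2 (Little's Law):
W = 1/(μ-λ) = 1/8.80 = 0.113636
Wq = W - 1/μ = 0.113636 - 0.0362319 = 0.077404
Lq = λWq = 18.8 × 0.077404 = 1.4552 ✔ (matches Method 1)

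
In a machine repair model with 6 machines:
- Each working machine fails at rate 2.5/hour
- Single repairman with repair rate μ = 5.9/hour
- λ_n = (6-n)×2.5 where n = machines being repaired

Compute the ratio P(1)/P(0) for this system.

P(1)/P(0) = ∏_{i=0}^{1-1} λ_i/μ_{i+1}
= (6-0)×2.5/5.9
= 2.5424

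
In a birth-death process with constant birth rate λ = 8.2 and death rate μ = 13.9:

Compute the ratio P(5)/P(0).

For constant rates: P(n)/P(0) = (λ/μ)^n
P(5)/P(0) = (8.2/13.9)^5 = 0.58993^5 = 0.07145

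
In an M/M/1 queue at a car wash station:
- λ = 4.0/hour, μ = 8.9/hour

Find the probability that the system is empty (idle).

ρ = λ/μ = 4.0/8.9 = 0.4494
P(0) = 1 - ρ = 1 - 0.4494 = 0.5506
The server is idle 55.06% of the time.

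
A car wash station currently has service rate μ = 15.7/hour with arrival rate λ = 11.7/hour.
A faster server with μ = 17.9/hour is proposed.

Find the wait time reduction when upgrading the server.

System 1: ρ₁ = 11.7/15.7 = 0.7452, W₁ = 1/(15.7-11.7) = 0.2500
System 2: ρ₂ = 11.7/17.9 = 0.6536, W₂ = 1/(17.9-11.7) = 0.1613
Improvement: (W₁-W₂)/W₁ = (0.2500-0.1613)/0.2500 = 35.48%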